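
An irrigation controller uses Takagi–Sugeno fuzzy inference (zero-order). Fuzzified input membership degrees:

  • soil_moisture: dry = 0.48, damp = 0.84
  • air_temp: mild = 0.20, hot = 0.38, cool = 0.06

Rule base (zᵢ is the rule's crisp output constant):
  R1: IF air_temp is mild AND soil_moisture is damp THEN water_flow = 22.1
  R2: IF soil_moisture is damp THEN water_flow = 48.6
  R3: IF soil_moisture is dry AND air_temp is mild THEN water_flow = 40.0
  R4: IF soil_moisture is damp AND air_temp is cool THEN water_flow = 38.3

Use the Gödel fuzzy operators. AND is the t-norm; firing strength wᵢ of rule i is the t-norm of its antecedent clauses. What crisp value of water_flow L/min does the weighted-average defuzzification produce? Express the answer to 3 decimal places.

R1 (z=22.1): mild=0.20, damp=0.84; AND[min(a, b)] → w = 0.20
R2 (z=48.6): damp=0.84 → w = 0.84
R3 (z=40.0): dry=0.48, mild=0.20; AND[min(a, b)] → w = 0.20
R4 (z=38.3): damp=0.84, cool=0.06; AND[min(a, b)] → w = 0.06
Weighted average = (0.20·22.1 + 0.84·48.6 + 0.20·40.0 + 0.06·38.3) / (0.20 + 0.84 + 0.20 + 0.06)
  = 55.5420 / 1.3000 = 42.725

42.725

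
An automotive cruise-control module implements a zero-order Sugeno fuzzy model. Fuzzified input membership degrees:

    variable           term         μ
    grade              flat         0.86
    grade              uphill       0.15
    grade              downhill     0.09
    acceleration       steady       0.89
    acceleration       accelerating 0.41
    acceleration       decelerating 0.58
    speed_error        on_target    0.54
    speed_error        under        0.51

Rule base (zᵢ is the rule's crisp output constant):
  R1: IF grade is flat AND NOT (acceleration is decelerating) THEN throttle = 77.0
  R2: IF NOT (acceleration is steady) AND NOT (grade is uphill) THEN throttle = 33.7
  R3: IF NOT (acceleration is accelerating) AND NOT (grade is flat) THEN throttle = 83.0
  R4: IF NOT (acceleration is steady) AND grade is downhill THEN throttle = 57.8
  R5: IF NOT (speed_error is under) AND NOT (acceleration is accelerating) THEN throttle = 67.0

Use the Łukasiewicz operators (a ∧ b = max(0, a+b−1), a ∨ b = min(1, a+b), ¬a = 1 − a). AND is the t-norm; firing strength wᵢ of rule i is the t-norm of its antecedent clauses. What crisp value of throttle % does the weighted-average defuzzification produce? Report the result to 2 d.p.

74.78

R1 (z=77.0): flat=0.86, ¬decelerating=1−0.58=0.42; AND[max(0, a+b−1)] → w = 0.28
R2 (z=33.7): ¬steady=1−0.89=0.11, ¬uphill=1−0.15=0.85; AND[max(0, a+b−1)] → w = 0.00
R3 (z=83.0): ¬accelerating=1−0.41=0.59, ¬flat=1−0.86=0.14; AND[max(0, a+b−1)] → w = 0.00
R4 (z=57.8): ¬steady=1−0.89=0.11, downhill=0.09; AND[max(0, a+b−1)] → w = 0.00
R5 (z=67.0): ¬under=1−0.51=0.49, ¬accelerating=1−0.41=0.59; AND[max(0, a+b−1)] → w = 0.08
Weighted average = (0.28·77.0 + 0.00·33.7 + 0.00·83.0 + 0.00·57.8 + 0.08·67.0) / (0.28 + 0.00 + 0.00 + 0.00 + 0.08)
  = 26.9200 / 0.3600 = 74.78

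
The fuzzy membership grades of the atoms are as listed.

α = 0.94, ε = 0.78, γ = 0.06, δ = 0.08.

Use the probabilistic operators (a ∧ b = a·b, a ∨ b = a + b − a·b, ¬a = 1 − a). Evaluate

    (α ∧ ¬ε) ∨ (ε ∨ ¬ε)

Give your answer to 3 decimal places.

¬ε = 1 − 0.7800 = 0.2200
α ∧ ¬ε = a·b on (0.9400, 0.2200) = 0.2068
¬ε = 1 − 0.7800 = 0.2200
ε ∨ ¬ε = a + b − a·b on (0.7800, 0.2200) = 0.8284
(α ∧ ¬ε) ∨ (ε ∨ ¬ε) = a + b − a·b on (0.2068, 0.8284) = 0.8639

0.864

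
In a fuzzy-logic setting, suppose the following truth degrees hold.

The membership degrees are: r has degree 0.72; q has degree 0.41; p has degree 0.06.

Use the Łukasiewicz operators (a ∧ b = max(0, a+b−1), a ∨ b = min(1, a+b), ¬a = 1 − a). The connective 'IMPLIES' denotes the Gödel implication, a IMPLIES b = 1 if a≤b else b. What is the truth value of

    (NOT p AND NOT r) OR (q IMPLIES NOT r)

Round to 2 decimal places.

0.50

NOT p = 1 − 0.06 = 0.94
NOT r = 1 − 0.72 = 0.28
NOT p AND NOT r = max(0, a+b−1) on (0.94, 0.28) = 0.22
NOT r = 1 − 0.72 = 0.28
q IMPLIES NOT r  [Gödel: 1 if a≤b else b] with a=0.41, b=0.28 → 0.28
(NOT p AND NOT r) OR (q IMPLIES NOT r) = min(1, a+b) on (0.22, 0.28) = 0.50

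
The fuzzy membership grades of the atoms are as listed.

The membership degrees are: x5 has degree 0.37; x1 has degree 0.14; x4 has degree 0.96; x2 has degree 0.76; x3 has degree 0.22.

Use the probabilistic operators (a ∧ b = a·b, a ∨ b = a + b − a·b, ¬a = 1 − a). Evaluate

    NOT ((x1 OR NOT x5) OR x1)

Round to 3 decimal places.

NOT x5 = 1 − 0.3700 = 0.6300
x1 OR NOT x5 = a + b − a·b on (0.1400, 0.6300) = 0.6818
(x1 OR NOT x5) OR x1 = a + b − a·b on (0.6818, 0.1400) = 0.7263
NOT ((x1 OR NOT x5) OR x1) = 1 − 0.7263 = 0.2737

0.274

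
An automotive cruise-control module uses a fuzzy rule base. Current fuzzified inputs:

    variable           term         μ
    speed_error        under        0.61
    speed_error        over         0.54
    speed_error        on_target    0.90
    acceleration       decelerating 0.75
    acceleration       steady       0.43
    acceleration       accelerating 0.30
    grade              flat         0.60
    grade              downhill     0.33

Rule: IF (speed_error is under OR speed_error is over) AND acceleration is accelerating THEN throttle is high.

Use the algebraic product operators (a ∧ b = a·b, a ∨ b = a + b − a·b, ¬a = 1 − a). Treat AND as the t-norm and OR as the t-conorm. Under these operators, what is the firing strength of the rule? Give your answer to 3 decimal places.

0.246

firing strength: (under=0.61 OR over=0.54) = 0.8206; AND[a·b] with accelerating=0.30 → w = 0.2462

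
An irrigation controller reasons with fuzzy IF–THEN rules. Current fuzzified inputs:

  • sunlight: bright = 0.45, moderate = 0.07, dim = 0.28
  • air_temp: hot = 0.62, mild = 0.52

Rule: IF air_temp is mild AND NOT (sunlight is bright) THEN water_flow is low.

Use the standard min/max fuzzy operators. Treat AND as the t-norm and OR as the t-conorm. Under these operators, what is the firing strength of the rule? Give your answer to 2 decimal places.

0.52

firing strength: mild=0.52, ¬bright=1−0.45=0.55; AND[min(a, b)] → w = 0.52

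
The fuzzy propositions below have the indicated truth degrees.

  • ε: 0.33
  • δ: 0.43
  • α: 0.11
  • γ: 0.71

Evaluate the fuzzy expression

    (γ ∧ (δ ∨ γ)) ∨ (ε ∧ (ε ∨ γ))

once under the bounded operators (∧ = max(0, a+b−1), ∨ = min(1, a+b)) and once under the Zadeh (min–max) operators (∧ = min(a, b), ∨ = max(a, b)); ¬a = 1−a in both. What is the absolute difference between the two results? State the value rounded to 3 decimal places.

Under bounded:
  δ ∨ γ = min(1, a+b) on (0.43, 0.71) = 1.00
  γ ∧ (δ ∨ γ) = max(0, a+b−1) on (0.71, 1.00) = 0.71
  ε ∨ γ = min(1, a+b) on (0.33, 0.71) = 1.00
  ε ∧ (ε ∨ γ) = max(0, a+b−1) on (0.33, 1.00) = 0.33
  (γ ∧ (δ ∨ γ)) ∨ (ε ∧ (ε ∨ γ)) = min(1, a+b) on (0.71, 0.33) = 1.00
  → value = 1.0000
Under Zadeh (min–max):
  δ ∨ γ = max(a, b) on (0.43, 0.71) = 0.71
  γ ∧ (δ ∨ γ) = min(a, b) on (0.71, 0.71) = 0.71
  ε ∨ γ = max(a, b) on (0.33, 0.71) = 0.71
  ε ∧ (ε ∨ γ) = min(a, b) on (0.33, 0.71) = 0.33
  (γ ∧ (δ ∨ γ)) ∨ (ε ∧ (ε ∨ γ)) = max(a, b) on (0.71, 0.33) = 0.71
  → value = 0.7100
|1.0000 − 0.7100| = 0.290

0.290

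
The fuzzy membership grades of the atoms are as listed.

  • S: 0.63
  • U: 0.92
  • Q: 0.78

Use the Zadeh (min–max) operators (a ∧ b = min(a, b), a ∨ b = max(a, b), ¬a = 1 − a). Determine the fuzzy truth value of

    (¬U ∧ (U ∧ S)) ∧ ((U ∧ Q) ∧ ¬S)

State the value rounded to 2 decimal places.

0.08

¬U = 1 − 0.92 = 0.08
U ∧ S = min(a, b) on (0.92, 0.63) = 0.63
¬U ∧ (U ∧ S) = min(a, b) on (0.08, 0.63) = 0.08
U ∧ Q = min(a, b) on (0.92, 0.78) = 0.78
¬S = 1 − 0.63 = 0.37
(U ∧ Q) ∧ ¬S = min(a, b) on (0.78, 0.37) = 0.37
(¬U ∧ (U ∧ S)) ∧ ((U ∧ Q) ∧ ¬S) = min(a, b) on (0.08, 0.37) = 0.08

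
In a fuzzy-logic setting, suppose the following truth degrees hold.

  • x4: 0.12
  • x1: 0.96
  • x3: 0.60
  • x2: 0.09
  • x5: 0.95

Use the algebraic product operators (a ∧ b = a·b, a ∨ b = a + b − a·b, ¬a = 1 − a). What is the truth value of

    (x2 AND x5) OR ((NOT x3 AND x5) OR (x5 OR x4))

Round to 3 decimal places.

x2 AND x5 = a·b on (0.0900, 0.9500) = 0.0855
NOT x3 = 1 − 0.6000 = 0.4000
NOT x3 AND x5 = a·b on (0.4000, 0.9500) = 0.3800
x5 OR x4 = a + b − a·b on (0.9500, 0.1200) = 0.9560
(NOT x3 AND x5) OR (x5 OR x4) = a + b − a·b on (0.3800, 0.9560) = 0.9727
(x2 AND x5) OR ((NOT x3 AND x5) OR (x5 OR x4)) = a + b − a·b on (0.0855, 0.9727) = 0.9751

0.975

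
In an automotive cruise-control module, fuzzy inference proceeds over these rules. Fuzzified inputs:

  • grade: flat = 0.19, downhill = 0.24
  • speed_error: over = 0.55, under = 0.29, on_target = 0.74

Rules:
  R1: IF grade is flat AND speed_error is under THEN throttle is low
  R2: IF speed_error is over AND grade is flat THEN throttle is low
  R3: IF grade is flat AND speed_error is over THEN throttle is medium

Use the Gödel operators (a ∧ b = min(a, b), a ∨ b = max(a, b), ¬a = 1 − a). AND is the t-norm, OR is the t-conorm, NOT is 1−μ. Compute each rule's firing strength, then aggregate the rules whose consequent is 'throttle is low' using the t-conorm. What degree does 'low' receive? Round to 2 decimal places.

R1: flat=0.19, under=0.29; AND[min(a, b)] → w = 0.19
R2: over=0.55, flat=0.19; AND[min(a, b)] → w = 0.19
R3: flat=0.19, over=0.55; AND[min(a, b)] → w = 0.19
Rules with consequent 'low': {R1, R2} → strengths 0.19, 0.19
Aggregate via t-conorm [max(a, b)]: 0.19

0.19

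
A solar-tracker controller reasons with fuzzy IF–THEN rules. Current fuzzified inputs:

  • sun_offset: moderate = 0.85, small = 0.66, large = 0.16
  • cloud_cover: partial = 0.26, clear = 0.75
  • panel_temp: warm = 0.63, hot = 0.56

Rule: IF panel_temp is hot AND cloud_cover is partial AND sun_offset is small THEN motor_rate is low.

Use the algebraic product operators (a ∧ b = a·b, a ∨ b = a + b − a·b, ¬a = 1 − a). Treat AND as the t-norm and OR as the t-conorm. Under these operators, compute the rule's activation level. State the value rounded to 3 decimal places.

firing strength: hot=0.56, partial=0.26, small=0.66; AND[a·b] → w = 0.0961

0.096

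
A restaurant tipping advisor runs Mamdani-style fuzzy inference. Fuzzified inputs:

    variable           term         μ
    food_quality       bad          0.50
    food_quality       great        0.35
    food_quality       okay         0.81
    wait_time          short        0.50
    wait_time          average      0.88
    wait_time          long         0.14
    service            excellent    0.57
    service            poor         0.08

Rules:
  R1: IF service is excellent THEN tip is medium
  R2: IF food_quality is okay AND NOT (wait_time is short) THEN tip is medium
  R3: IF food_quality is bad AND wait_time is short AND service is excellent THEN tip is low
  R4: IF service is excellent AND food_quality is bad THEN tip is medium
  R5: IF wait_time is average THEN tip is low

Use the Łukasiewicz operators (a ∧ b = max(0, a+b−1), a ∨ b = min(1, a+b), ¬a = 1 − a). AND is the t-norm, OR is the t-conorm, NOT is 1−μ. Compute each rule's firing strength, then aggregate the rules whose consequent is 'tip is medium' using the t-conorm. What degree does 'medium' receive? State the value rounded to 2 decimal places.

0.95

R1: excellent=0.57 → w = 0.57
R2: okay=0.81, ¬short=1−0.50=0.50; AND[max(0, a+b−1)] → w = 0.31
R3: bad=0.50, short=0.50, excellent=0.57; AND[max(0, a+b−1)] → w = 0.00
R4: excellent=0.57, bad=0.50; AND[max(0, a+b−1)] → w = 0.07
R5: average=0.88 → w = 0.88
Rules with consequent 'medium': {R1, R2, R4} → strengths 0.57, 0.31, 0.07
Aggregate via t-conorm [min(1, a+b)]: 0.95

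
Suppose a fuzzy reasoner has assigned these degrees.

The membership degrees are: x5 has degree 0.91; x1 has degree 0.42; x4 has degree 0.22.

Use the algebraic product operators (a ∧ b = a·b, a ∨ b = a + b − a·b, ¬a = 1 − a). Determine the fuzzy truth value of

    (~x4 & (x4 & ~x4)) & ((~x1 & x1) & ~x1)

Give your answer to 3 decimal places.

0.019

~x4 = 1 − 0.2200 = 0.7800
~x4 = 1 − 0.2200 = 0.7800
x4 & ~x4 = a·b on (0.2200, 0.7800) = 0.1716
~x4 & (x4 & ~x4) = a·b on (0.7800, 0.1716) = 0.1338
~x1 = 1 − 0.4200 = 0.5800
~x1 & x1 = a·b on (0.5800, 0.4200) = 0.2436
~x1 = 1 − 0.4200 = 0.5800
(~x1 & x1) & ~x1 = a·b on (0.2436, 0.5800) = 0.1413
(~x4 & (x4 & ~x4)) & ((~x1 & x1) & ~x1) = a·b on (0.1338, 0.1413) = 0.0189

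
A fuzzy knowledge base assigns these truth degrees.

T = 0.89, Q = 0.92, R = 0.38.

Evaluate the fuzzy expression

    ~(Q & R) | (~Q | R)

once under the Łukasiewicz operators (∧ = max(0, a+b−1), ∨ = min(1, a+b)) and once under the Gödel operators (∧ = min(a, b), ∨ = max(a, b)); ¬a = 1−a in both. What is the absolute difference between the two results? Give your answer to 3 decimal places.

Under Łukasiewicz:
  Q & R = max(0, a+b−1) on (0.92, 0.38) = 0.30
  ~(Q & R) = 1 − 0.30 = 0.70
  ~Q = 1 − 0.92 = 0.08
  ~Q | R = min(1, a+b) on (0.08, 0.38) = 0.46
  ~(Q & R) | (~Q | R) = min(1, a+b) on (0.70, 0.46) = 1.00
  → value = 1.0000
Under Gödel:
  Q & R = min(a, b) on (0.92, 0.38) = 0.38
  ~(Q & R) = 1 − 0.38 = 0.62
  ~Q = 1 − 0.92 = 0.08
  ~Q | R = max(a, b) on (0.08, 0.38) = 0.38
  ~(Q & R) | (~Q | R) = max(a, b) on (0.62, 0.38) = 0.62
  → value = 0.6200
|1.0000 − 0.6200| = 0.380

0.380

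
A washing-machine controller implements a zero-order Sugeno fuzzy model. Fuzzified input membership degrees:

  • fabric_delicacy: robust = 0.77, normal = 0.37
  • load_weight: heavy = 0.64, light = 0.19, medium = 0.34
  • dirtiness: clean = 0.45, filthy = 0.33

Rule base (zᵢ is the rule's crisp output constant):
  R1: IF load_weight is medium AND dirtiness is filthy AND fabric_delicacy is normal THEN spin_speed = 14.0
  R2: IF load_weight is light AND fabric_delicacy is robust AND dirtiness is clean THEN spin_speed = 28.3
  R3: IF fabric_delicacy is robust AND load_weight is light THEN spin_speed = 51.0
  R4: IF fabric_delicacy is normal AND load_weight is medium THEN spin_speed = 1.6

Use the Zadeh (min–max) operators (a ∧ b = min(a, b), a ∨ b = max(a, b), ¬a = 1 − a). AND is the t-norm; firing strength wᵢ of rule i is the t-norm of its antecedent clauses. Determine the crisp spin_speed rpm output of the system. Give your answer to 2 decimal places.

R1 (z=14.0): medium=0.34, filthy=0.33, normal=0.37; AND[min(a, b)] → w = 0.33
R2 (z=28.3): light=0.19, robust=0.77, clean=0.45; AND[min(a, b)] → w = 0.19
R3 (z=51.0): robust=0.77, light=0.19; AND[min(a, b)] → w = 0.19
R4 (z=1.6): normal=0.37, medium=0.34; AND[min(a, b)] → w = 0.34
Weighted average = (0.33·14.0 + 0.19·28.3 + 0.19·51.0 + 0.34·1.6) / (0.33 + 0.19 + 0.19 + 0.34)
  = 20.2310 / 1.0500 = 19.27

19.27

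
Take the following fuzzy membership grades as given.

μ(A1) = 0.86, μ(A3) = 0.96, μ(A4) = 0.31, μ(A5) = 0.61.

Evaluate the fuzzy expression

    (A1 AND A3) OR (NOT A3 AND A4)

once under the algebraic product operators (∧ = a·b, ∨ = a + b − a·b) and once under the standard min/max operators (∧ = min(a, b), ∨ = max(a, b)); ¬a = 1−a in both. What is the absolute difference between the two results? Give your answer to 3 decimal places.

0.032

Under algebraic product:
  A1 AND A3 = a·b on (0.8600, 0.9600) = 0.8256
  NOT A3 = 1 − 0.9600 = 0.0400
  NOT A3 AND A4 = a·b on (0.0400, 0.3100) = 0.0124
  (A1 AND A3) OR (NOT A3 AND A4) = a + b − a·b on (0.8256, 0.0124) = 0.8278
  → value = 0.8278
Under standard min/max:
  A1 AND A3 = min(a, b) on (0.86, 0.96) = 0.86
  NOT A3 = 1 − 0.96 = 0.04
  NOT A3 AND A4 = min(a, b) on (0.04, 0.31) = 0.04
  (A1 AND A3) OR (NOT A3 AND A4) = max(a, b) on (0.86, 0.04) = 0.86
  → value = 0.8600
|0.8278 − 0.8600| = 0.032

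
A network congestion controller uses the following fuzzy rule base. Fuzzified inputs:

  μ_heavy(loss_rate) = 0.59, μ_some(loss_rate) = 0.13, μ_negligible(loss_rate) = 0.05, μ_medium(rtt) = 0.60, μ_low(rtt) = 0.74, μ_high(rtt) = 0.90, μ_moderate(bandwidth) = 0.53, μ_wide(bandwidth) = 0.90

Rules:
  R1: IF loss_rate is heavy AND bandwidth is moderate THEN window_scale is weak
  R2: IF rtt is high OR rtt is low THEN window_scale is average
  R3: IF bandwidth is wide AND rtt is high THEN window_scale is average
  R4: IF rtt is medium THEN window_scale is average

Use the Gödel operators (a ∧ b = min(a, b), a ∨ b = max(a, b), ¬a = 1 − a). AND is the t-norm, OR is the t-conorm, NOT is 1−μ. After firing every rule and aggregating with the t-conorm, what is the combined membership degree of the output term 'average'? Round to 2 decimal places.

0.90

R1: heavy=0.59, moderate=0.53; AND[min(a, b)] → w = 0.53
R2: high=0.90, low=0.74; OR[max(a, b)] → w = 0.90
R3: wide=0.90, high=0.90; AND[min(a, b)] → w = 0.90
R4: medium=0.60 → w = 0.60
Rules with consequent 'average': {R2, R3, R4} → strengths 0.90, 0.90, 0.60
Aggregate via t-conorm [max(a, b)]: 0.90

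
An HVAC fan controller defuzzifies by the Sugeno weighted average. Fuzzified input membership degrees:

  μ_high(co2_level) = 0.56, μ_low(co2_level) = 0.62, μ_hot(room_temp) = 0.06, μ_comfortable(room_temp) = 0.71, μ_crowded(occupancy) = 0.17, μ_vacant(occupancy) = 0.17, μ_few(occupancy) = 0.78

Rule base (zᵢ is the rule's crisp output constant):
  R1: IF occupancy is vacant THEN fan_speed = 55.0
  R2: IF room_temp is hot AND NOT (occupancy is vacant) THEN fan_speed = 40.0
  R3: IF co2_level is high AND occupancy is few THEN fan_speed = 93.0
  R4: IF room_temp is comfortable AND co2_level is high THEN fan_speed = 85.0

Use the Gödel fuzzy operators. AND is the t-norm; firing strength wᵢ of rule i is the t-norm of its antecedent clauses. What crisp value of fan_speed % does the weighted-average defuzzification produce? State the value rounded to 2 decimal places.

R1 (z=55.0): vacant=0.17 → w = 0.17
R2 (z=40.0): hot=0.06, ¬vacant=1−0.17=0.83; AND[min(a, b)] → w = 0.06
R3 (z=93.0): high=0.56, few=0.78; AND[min(a, b)] → w = 0.56
R4 (z=85.0): comfortable=0.71, high=0.56; AND[min(a, b)] → w = 0.56
Weighted average = (0.17·55.0 + 0.06·40.0 + 0.56·93.0 + 0.56·85.0) / (0.17 + 0.06 + 0.56 + 0.56)
  = 111.4300 / 1.3500 = 82.54

82.54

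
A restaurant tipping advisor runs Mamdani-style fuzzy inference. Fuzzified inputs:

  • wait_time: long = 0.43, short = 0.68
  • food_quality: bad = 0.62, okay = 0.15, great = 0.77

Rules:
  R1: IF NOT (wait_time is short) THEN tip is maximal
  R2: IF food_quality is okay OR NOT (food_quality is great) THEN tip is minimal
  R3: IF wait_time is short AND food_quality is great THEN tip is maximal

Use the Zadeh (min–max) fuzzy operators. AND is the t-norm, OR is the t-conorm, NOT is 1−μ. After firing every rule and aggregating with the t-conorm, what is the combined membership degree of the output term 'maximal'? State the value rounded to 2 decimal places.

R1: ¬short=1−0.68=0.32 → w = 0.32
R2: okay=0.15, ¬great=1−0.77=0.23; OR[max(a, b)] → w = 0.23
R3: short=0.68, great=0.77; AND[min(a, b)] → w = 0.68
Rules with consequent 'maximal': {R1, R3} → strengths 0.32, 0.68
Aggregate via t-conorm [max(a, b)]: 0.68

0.68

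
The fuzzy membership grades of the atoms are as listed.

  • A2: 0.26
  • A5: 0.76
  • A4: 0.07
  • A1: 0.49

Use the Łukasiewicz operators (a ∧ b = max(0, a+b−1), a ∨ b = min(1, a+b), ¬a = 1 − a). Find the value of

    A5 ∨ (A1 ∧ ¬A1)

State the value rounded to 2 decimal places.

0.76

¬A1 = 1 − 0.49 = 0.51
A1 ∧ ¬A1 = max(0, a+b−1) on (0.49, 0.51) = 0.00
A5 ∨ (A1 ∧ ¬A1) = min(1, a+b) on (0.76, 0.00) = 0.76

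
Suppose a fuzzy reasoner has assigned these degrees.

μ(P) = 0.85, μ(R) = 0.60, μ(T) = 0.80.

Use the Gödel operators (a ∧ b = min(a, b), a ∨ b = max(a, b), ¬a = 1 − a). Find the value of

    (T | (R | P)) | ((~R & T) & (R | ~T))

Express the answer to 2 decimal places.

R | P = max(a, b) on (0.60, 0.85) = 0.85
T | (R | P) = max(a, b) on (0.80, 0.85) = 0.85
~R = 1 − 0.60 = 0.40
~R & T = min(a, b) on (0.40, 0.80) = 0.40
~T = 1 − 0.80 = 0.20
R | ~T = max(a, b) on (0.60, 0.20) = 0.60
(~R & T) & (R | ~T) = min(a, b) on (0.40, 0.60) = 0.40
(T | (R | P)) | ((~R & T) & (R | ~T)) = max(a, b) on (0.85, 0.40) = 0.85

0.85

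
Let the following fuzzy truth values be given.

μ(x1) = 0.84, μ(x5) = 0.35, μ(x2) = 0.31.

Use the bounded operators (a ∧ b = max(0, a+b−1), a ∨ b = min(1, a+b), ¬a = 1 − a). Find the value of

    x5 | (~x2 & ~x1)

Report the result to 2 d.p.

~x2 = 1 − 0.31 = 0.69
~x1 = 1 − 0.84 = 0.16
~x2 & ~x1 = max(0, a+b−1) on (0.69, 0.16) = 0.00
x5 | (~x2 & ~x1) = min(1, a+b) on (0.35, 0.00) = 0.35

0.35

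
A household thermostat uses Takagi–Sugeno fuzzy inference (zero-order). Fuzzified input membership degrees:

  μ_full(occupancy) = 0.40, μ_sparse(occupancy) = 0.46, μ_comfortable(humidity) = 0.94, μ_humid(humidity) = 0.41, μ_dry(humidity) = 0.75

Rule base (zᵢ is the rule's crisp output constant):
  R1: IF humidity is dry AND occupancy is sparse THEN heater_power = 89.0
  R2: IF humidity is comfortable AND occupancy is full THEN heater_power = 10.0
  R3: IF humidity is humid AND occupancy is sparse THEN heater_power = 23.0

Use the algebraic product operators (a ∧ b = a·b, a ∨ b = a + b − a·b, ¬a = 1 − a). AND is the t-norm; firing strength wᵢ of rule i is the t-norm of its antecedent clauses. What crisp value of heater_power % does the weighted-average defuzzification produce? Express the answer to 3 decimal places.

42.659

R1 (z=89.0): dry=0.75, sparse=0.46; AND[a·b] → w = 0.3450
R2 (z=10.0): comfortable=0.94, full=0.40; AND[a·b] → w = 0.3760
R3 (z=23.0): humid=0.41, sparse=0.46; AND[a·b] → w = 0.1886
Weighted average = (0.3450·89.0 + 0.3760·10.0 + 0.1886·23.0) / (0.3450 + 0.3760 + 0.1886)
  = 38.8028 / 0.9096 = 42.659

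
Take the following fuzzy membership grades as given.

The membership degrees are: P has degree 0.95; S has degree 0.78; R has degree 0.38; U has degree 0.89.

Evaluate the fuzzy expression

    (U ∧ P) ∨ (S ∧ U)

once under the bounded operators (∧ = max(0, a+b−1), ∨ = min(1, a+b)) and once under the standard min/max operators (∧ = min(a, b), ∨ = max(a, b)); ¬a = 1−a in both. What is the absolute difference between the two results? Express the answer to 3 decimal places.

Under bounded:
  U ∧ P = max(0, a+b−1) on (0.89, 0.95) = 0.84
  S ∧ U = max(0, a+b−1) on (0.78, 0.89) = 0.67
  (U ∧ P) ∨ (S ∧ U) = min(1, a+b) on (0.84, 0.67) = 1.00
  → value = 1.0000
Under standard min/max:
  U ∧ P = min(a, b) on (0.89, 0.95) = 0.89
  S ∧ U = min(a, b) on (0.78, 0.89) = 0.78
  (U ∧ P) ∨ (S ∧ U) = max(a, b) on (0.89, 0.78) = 0.89
  → value = 0.8900
|1.0000 − 0.8900| = 0.110

0.110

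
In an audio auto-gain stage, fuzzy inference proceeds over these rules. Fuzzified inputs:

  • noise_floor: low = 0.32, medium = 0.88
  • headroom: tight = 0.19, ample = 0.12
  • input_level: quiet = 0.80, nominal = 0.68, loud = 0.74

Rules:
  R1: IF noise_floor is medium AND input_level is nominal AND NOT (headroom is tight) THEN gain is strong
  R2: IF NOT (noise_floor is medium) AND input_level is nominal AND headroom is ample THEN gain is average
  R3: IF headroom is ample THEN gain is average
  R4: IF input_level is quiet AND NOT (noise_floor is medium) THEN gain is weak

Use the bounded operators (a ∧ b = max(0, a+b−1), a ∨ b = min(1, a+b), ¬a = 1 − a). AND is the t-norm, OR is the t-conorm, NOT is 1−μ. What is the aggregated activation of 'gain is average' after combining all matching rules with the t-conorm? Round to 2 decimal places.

0.12

R1: medium=0.88, nominal=0.68, ¬tight=1−0.19=0.81; AND[max(0, a+b−1)] → w = 0.37
R2: ¬medium=1−0.88=0.12, nominal=0.68, ample=0.12; AND[max(0, a+b−1)] → w = 0.00
R3: ample=0.12 → w = 0.12
R4: quiet=0.80, ¬medium=1−0.88=0.12; AND[max(0, a+b−1)] → w = 0.00
Rules with consequent 'average': {R2, R3} → strengths 0.00, 0.12
Aggregate via t-conorm [min(1, a+b)]: 0.12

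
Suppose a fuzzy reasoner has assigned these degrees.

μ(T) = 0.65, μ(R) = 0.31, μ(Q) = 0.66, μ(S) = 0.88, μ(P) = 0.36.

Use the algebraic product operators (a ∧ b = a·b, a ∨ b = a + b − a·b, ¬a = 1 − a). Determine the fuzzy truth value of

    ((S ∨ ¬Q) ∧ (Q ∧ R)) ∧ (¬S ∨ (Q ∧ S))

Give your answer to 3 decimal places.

0.119

¬Q = 1 − 0.6600 = 0.3400
S ∨ ¬Q = a + b − a·b on (0.8800, 0.3400) = 0.9208
Q ∧ R = a·b on (0.6600, 0.3100) = 0.2046
(S ∨ ¬Q) ∧ (Q ∧ R) = a·b on (0.9208, 0.2046) = 0.1884
¬S = 1 − 0.8800 = 0.1200
Q ∧ S = a·b on (0.6600, 0.8800) = 0.5808
¬S ∨ (Q ∧ S) = a + b − a·b on (0.1200, 0.5808) = 0.6311
((S ∨ ¬Q) ∧ (Q ∧ R)) ∧ (¬S ∨ (Q ∧ S)) = a·b on (0.1884, 0.6311) = 0.1189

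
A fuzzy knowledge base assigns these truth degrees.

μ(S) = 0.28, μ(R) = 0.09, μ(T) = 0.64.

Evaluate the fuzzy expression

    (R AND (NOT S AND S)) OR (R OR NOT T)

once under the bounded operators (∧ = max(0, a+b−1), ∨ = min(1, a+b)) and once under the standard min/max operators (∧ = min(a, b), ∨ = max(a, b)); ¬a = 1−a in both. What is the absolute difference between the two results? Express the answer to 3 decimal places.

0.090

Under bounded:
  NOT S = 1 − 0.28 = 0.72
  NOT S AND S = max(0, a+b−1) on (0.72, 0.28) = 0.00
  R AND (NOT S AND S) = max(0, a+b−1) on (0.09, 0.00) = 0.00
  NOT T = 1 − 0.64 = 0.36
  R OR NOT T = min(1, a+b) on (0.09, 0.36) = 0.45
  (R AND (NOT S AND S)) OR (R OR NOT T) = min(1, a+b) on (0.00, 0.45) = 0.45
  → value = 0.4500
Under standard min/max:
  NOT S = 1 − 0.28 = 0.72
  NOT S AND S = min(a, b) on (0.72, 0.28) = 0.28
  R AND (NOT S AND S) = min(a, b) on (0.09, 0.28) = 0.09
  NOT T = 1 − 0.64 = 0.36
  R OR NOT T = max(a, b) on (0.09, 0.36) = 0.36
  (R AND (NOT S AND S)) OR (R OR NOT T) = max(a, b) on (0.09, 0.36) = 0.36
  → value = 0.3600
|0.4500 − 0.3600| = 0.090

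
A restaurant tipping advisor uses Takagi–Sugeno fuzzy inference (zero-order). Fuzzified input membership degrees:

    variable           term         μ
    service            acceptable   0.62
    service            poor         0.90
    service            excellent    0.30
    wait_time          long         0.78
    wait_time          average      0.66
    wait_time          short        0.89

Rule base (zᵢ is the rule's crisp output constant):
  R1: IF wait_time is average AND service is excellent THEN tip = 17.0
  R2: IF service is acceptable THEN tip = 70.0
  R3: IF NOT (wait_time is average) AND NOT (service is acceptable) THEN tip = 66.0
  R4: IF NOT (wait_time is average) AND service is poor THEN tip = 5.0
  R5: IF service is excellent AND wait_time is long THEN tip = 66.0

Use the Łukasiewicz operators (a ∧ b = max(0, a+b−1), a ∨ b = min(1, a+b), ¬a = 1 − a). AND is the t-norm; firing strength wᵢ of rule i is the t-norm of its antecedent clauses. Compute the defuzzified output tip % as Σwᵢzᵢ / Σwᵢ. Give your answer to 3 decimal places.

R1 (z=17.0): average=0.66, excellent=0.30; AND[max(0, a+b−1)] → w = 0.00
R2 (z=70.0): acceptable=0.62 → w = 0.62
R3 (z=66.0): ¬average=1−0.66=0.34, ¬acceptable=1−0.62=0.38; AND[max(0, a+b−1)] → w = 0.00
R4 (z=5.0): ¬average=1−0.66=0.34, poor=0.90; AND[max(0, a+b−1)] → w = 0.24
R5 (z=66.0): excellent=0.30, long=0.78; AND[max(0, a+b−1)] → w = 0.08
Weighted average = (0.00·17.0 + 0.62·70.0 + 0.00·66.0 + 0.24·5.0 + 0.08·66.0) / (0.00 + 0.62 + 0.00 + 0.24 + 0.08)
  = 49.8800 / 0.9400 = 53.064

53.064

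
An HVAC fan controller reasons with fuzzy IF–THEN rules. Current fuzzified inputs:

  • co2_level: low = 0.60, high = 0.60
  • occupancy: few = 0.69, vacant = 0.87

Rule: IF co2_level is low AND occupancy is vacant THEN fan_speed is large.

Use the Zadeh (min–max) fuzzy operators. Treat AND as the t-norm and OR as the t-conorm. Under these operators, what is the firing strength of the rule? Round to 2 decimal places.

firing strength: low=0.60, vacant=0.87; AND[min(a, b)] → w = 0.60

0.60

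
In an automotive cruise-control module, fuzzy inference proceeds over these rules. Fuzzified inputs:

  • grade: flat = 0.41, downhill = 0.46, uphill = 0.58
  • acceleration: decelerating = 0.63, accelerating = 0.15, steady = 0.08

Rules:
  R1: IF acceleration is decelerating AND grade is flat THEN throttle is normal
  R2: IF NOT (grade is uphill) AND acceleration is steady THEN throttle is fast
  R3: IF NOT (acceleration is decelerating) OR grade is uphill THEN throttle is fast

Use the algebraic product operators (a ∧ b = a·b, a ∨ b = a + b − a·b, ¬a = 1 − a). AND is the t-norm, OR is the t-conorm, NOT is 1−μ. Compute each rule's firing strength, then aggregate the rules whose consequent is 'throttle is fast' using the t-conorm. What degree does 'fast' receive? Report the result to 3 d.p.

R1: decelerating=0.63, flat=0.41; AND[a·b] → w = 0.2583
R2: ¬uphill=1−0.58=0.42, steady=0.08; AND[a·b] → w = 0.0336
R3: ¬decelerating=1−0.63=0.37, uphill=0.58; OR[a + b − a·b] → w = 0.7354
Rules with consequent 'fast': {R2, R3} → strengths 0.0336, 0.7354
Aggregate via t-conorm [a + b − a·b]: 0.7443

0.744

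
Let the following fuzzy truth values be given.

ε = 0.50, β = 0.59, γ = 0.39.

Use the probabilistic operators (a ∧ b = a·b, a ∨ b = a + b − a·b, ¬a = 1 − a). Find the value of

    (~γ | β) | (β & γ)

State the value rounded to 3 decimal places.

0.877

~γ = 1 − 0.3900 = 0.6100
~γ | β = a + b − a·b on (0.6100, 0.5900) = 0.8401
β & γ = a·b on (0.5900, 0.3900) = 0.2301
(~γ | β) | (β & γ) = a + b − a·b on (0.8401, 0.2301) = 0.8769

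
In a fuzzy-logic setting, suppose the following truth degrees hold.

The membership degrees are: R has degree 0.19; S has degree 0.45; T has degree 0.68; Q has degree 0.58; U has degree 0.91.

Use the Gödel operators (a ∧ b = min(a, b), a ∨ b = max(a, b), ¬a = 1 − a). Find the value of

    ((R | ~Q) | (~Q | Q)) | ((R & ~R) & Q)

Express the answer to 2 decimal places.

~Q = 1 − 0.58 = 0.42
R | ~Q = max(a, b) on (0.19, 0.42) = 0.42
~Q = 1 − 0.58 = 0.42
~Q | Q = max(a, b) on (0.42, 0.58) = 0.58
(R | ~Q) | (~Q | Q) = max(a, b) on (0.42, 0.58) = 0.58
~R = 1 − 0.19 = 0.81
R & ~R = min(a, b) on (0.19, 0.81) = 0.19
(R & ~R) & Q = min(a, b) on (0.19, 0.58) = 0.19
((R | ~Q) | (~Q | Q)) | ((R & ~R) & Q) = max(a, b) on (0.58, 0.19) = 0.58

0.58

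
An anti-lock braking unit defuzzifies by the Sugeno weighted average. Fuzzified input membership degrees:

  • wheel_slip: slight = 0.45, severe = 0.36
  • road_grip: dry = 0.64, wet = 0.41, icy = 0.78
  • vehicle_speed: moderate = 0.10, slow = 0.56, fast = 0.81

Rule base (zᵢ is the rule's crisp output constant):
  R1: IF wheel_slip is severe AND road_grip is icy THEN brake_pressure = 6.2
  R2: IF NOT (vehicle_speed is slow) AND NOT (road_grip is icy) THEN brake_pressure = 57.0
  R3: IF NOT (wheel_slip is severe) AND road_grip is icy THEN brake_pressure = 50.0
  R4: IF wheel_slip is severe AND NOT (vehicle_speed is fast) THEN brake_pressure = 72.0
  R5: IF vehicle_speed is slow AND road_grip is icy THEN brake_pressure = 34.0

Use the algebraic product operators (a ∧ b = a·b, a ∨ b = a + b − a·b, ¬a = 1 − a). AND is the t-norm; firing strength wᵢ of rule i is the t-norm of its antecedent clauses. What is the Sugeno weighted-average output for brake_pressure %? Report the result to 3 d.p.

37.623

R1 (z=6.2): severe=0.36, icy=0.78; AND[a·b] → w = 0.2808
R2 (z=57.0): ¬slow=1−0.56=0.44, ¬icy=1−0.78=0.22; AND[a·b] → w = 0.0968
R3 (z=50.0): ¬severe=1−0.36=0.64, icy=0.78; AND[a·b] → w = 0.4992
R4 (z=72.0): severe=0.36, ¬fast=1−0.81=0.19; AND[a·b] → w = 0.0684
R5 (z=34.0): slow=0.56, icy=0.78; AND[a·b] → w = 0.4368
Weighted average = (0.2808·6.2 + 0.0968·57.0 + 0.4992·50.0 + 0.0684·72.0 + 0.4368·34.0) / (0.2808 + 0.0968 + 0.4992 + 0.0684 + 0.4368)
  = 51.9946 / 1.3820 = 37.623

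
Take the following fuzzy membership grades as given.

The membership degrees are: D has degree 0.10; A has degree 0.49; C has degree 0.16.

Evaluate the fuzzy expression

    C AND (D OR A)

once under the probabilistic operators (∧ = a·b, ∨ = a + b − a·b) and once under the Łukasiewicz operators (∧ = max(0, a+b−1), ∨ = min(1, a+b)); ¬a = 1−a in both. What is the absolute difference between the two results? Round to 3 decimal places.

0.087

Under probabilistic:
  D OR A = a + b − a·b on (0.1000, 0.4900) = 0.5410
  C AND (D OR A) = a·b on (0.1600, 0.5410) = 0.0866
  → value = 0.0866
Under Łukasiewicz:
  D OR A = min(1, a+b) on (0.10, 0.49) = 0.59
  C AND (D OR A) = max(0, a+b−1) on (0.16, 0.59) = 0.00
  → value = 0.0000
|0.0866 − 0.0000| = 0.087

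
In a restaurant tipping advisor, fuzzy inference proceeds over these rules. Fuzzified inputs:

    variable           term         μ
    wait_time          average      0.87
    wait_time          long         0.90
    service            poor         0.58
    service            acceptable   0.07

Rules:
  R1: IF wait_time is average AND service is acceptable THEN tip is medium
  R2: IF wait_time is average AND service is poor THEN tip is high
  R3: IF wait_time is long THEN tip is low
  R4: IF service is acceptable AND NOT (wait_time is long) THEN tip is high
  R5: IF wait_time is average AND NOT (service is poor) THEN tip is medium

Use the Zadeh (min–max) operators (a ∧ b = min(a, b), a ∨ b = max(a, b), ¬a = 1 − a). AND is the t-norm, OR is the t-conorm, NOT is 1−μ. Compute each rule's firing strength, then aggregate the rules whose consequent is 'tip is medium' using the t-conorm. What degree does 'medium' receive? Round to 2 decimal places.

R1: average=0.87, acceptable=0.07; AND[min(a, b)] → w = 0.07
R2: average=0.87, poor=0.58; AND[min(a, b)] → w = 0.58
R3: long=0.90 → w = 0.90
R4: acceptable=0.07, ¬long=1−0.90=0.10; AND[min(a, b)] → w = 0.07
R5: average=0.87, ¬poor=1−0.58=0.42; AND[min(a, b)] → w = 0.42
Rules with consequent 'medium': {R1, R5} → strengths 0.07, 0.42
Aggregate via t-conorm [max(a, b)]: 0.42

0.42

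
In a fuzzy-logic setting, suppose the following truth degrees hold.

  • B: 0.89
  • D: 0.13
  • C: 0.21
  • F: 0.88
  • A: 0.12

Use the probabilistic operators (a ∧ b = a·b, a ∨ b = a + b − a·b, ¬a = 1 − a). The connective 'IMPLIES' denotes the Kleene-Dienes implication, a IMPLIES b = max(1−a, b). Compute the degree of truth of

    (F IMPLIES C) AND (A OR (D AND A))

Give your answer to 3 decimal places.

F IMPLIES C  [Kleene-Dienes: max(1−a, b)] with a=0.8800, b=0.2100 → 0.2100
D AND A = a·b on (0.1300, 0.1200) = 0.0156
A OR (D AND A) = a + b − a·b on (0.1200, 0.0156) = 0.1337
(F IMPLIES C) AND (A OR (D AND A)) = a·b on (0.2100, 0.1337) = 0.0281

0.028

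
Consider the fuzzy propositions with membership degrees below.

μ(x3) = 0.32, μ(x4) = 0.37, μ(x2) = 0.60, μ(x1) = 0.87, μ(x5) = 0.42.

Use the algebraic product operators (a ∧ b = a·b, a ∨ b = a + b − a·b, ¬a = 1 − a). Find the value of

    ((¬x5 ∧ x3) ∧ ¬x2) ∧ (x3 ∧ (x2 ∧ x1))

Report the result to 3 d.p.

0.012

¬x5 = 1 − 0.4200 = 0.5800
¬x5 ∧ x3 = a·b on (0.5800, 0.3200) = 0.1856
¬x2 = 1 − 0.6000 = 0.4000
(¬x5 ∧ x3) ∧ ¬x2 = a·b on (0.1856, 0.4000) = 0.0742
x2 ∧ x1 = a·b on (0.6000, 0.8700) = 0.5220
x3 ∧ (x2 ∧ x1) = a·b on (0.3200, 0.5220) = 0.1670
((¬x5 ∧ x3) ∧ ¬x2) ∧ (x3 ∧ (x2 ∧ x1)) = a·b on (0.0742, 0.1670) = 0.0124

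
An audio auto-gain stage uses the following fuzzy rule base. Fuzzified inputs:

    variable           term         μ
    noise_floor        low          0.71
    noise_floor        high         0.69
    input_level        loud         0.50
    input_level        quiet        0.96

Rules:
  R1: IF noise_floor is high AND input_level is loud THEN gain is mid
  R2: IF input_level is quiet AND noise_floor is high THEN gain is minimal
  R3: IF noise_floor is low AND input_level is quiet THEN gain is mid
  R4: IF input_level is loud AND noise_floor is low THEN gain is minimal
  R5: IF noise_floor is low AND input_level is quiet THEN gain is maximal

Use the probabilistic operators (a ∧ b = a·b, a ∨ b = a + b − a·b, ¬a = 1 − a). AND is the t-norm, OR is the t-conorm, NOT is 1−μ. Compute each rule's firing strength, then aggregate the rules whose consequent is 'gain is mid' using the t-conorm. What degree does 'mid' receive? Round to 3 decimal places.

R1: high=0.69, loud=0.50; AND[a·b] → w = 0.3450
R2: quiet=0.96, high=0.69; AND[a·b] → w = 0.6624
R3: low=0.71, quiet=0.96; AND[a·b] → w = 0.6816
R4: loud=0.50, low=0.71; AND[a·b] → w = 0.3550
R5: low=0.71, quiet=0.96; AND[a·b] → w = 0.6816
Rules with consequent 'mid': {R1, R3} → strengths 0.3450, 0.6816
Aggregate via t-conorm [a + b − a·b]: 0.7914

0.791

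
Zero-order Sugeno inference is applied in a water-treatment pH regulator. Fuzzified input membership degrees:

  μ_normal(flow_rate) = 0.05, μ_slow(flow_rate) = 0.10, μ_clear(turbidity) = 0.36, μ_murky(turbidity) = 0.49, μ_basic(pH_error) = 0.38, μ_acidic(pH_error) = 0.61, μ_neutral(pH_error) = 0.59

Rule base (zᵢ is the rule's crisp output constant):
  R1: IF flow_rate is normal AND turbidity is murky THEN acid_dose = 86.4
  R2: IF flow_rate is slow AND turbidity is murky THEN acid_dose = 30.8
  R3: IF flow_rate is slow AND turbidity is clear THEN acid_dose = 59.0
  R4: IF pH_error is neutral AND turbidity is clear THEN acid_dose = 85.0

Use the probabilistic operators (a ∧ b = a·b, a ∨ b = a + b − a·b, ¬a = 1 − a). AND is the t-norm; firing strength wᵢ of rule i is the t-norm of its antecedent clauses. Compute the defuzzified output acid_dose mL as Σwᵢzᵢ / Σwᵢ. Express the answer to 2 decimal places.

R1 (z=86.4): normal=0.05, murky=0.49; AND[a·b] → w = 0.0245
R2 (z=30.8): slow=0.10, murky=0.49; AND[a·b] → w = 0.0490
R3 (z=59.0): slow=0.10, clear=0.36; AND[a·b] → w = 0.0360
R4 (z=85.0): neutral=0.59, clear=0.36; AND[a·b] → w = 0.2124
Weighted average = (0.0245·86.4 + 0.0490·30.8 + 0.0360·59.0 + 0.2124·85.0) / (0.0245 + 0.0490 + 0.0360 + 0.2124)
  = 23.8040 / 0.3219 = 73.95

73.95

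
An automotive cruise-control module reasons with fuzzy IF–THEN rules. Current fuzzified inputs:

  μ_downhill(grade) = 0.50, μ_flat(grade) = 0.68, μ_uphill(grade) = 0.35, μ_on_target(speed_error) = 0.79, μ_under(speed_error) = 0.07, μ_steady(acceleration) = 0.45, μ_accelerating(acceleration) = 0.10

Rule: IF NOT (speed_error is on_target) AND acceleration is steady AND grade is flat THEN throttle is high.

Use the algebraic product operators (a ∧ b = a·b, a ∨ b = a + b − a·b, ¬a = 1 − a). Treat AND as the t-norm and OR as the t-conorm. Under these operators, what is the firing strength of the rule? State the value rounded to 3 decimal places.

firing strength: ¬on_target=1−0.79=0.21, steady=0.45, flat=0.68; AND[a·b] → w = 0.0643

0.064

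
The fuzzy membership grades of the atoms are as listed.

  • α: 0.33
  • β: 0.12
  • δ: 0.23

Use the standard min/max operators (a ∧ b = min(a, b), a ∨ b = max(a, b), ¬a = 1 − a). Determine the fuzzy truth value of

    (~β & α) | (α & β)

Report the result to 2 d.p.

0.33

~β = 1 − 0.12 = 0.88
~β & α = min(a, b) on (0.88, 0.33) = 0.33
α & β = min(a, b) on (0.33, 0.12) = 0.12
(~β & α) | (α & β) = max(a, b) on (0.33, 0.12) = 0.33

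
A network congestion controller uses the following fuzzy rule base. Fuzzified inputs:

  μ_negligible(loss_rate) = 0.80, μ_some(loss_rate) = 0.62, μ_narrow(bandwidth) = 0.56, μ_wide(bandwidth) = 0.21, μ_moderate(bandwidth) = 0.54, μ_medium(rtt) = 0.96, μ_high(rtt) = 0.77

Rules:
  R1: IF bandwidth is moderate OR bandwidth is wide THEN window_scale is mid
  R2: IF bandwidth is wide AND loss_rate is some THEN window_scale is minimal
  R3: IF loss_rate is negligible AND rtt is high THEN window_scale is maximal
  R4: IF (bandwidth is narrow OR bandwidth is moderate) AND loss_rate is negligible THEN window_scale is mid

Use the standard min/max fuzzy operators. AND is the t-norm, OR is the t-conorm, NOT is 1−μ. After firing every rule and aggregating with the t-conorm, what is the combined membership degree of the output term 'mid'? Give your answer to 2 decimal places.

R1: moderate=0.54, wide=0.21; OR[max(a, b)] → w = 0.54
R2: wide=0.21, some=0.62; AND[min(a, b)] → w = 0.21
R3: negligible=0.80, high=0.77; AND[min(a, b)] → w = 0.77
R4: (narrow=0.56 OR moderate=0.54) = 0.56; AND[min(a, b)] with negligible=0.80 → w = 0.56
Rules with consequent 'mid': {R1, R4} → strengths 0.54, 0.56
Aggregate via t-conorm [max(a, b)]: 0.56

0.56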